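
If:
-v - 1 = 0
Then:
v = -1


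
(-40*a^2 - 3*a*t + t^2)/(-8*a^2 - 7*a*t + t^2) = (5*a + t)/(a + t)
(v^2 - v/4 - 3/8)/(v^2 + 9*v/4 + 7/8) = (4*v - 3)/(4*v + 7)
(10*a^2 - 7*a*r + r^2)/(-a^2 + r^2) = (-10*a^2 + 7*a*r - r^2)/(a^2 - r^2)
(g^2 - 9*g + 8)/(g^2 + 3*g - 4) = (g - 8)/(g + 4)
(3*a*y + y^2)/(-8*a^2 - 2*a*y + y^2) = y*(3*a + y)/(-8*a^2 - 2*a*y + y^2)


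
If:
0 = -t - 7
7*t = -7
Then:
No Solution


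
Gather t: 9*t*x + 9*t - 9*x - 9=t*(9*x + 9) - 9*x - 9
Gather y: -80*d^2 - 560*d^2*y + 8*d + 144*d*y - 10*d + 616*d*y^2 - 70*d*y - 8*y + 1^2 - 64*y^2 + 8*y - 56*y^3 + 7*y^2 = -80*d^2 - 2*d - 56*y^3 + y^2*(616*d - 57) + y*(-560*d^2 + 74*d) + 1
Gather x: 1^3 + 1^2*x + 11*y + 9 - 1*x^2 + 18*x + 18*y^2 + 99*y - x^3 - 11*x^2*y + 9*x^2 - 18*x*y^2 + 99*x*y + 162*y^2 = -x^3 + x^2*(8 - 11*y) + x*(-18*y^2 + 99*y + 19) + 180*y^2 + 110*y + 10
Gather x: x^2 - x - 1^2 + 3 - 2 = x^2 - x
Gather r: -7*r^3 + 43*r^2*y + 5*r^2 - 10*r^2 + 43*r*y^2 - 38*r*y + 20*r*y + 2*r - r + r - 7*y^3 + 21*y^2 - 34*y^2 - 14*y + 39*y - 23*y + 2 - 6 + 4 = -7*r^3 + r^2*(43*y - 5) + r*(43*y^2 - 18*y + 2) - 7*y^3 - 13*y^2 + 2*y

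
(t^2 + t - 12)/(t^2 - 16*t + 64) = (t^2 + t - 12)/(t^2 - 16*t + 64)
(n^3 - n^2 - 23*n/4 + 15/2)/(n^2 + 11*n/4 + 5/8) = 2*(2*n^2 - 7*n + 6)/(4*n + 1)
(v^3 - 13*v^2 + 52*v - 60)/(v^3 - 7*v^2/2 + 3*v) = 2*(v^2 - 11*v + 30)/(v*(2*v - 3))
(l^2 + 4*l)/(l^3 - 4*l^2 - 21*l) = (l + 4)/(l^2 - 4*l - 21)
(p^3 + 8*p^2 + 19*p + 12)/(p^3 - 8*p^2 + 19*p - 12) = (p^3 + 8*p^2 + 19*p + 12)/(p^3 - 8*p^2 + 19*p - 12)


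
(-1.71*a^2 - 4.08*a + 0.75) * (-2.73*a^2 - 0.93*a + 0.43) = 4.6683*a^4 + 12.7287*a^3 + 1.0116*a^2 - 2.4519*a + 0.3225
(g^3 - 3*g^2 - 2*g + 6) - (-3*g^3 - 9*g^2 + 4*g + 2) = 4*g^3 + 6*g^2 - 6*g + 4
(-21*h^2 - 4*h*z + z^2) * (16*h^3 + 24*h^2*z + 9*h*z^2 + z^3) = -336*h^5 - 568*h^4*z - 269*h^3*z^2 - 33*h^2*z^3 + 5*h*z^4 + z^5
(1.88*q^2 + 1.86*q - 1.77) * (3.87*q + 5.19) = 7.2756*q^3 + 16.9554*q^2 + 2.8035*q - 9.1863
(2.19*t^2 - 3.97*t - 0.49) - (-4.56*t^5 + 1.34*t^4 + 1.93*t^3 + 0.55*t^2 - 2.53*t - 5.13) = 4.56*t^5 - 1.34*t^4 - 1.93*t^3 + 1.64*t^2 - 1.44*t + 4.64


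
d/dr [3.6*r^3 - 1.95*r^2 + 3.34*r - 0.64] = 10.8*r^2 - 3.9*r + 3.34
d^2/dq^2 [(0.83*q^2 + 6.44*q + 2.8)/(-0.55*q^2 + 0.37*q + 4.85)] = (-4.23401*q^3 - 18.36615*q^2 - 99.6534*q - 31.63883)/(0.166375*q^6 - 0.335775*q^5 - 4.17549*q^4 + 5.871197*q^3 + 36.82023*q^2 - 26.109975*q - 114.084125)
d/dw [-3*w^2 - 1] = -6*w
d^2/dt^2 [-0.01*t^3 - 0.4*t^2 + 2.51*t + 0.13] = -0.06*t - 0.8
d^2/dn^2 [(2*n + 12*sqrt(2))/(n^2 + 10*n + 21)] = 4*(4*(n + 5)^2*(n + 6*sqrt(2)) - (3*n + 6*sqrt(2) + 10)*(n^2 + 10*n + 21))/(n^2 + 10*n + 21)^3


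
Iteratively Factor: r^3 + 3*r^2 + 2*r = (r + 2)*(r^2 + r) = (r + 1)*(r + 2)*(r)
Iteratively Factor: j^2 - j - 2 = (j + 1)*(j - 2)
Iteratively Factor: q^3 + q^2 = (q + 1)*(q^2) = q*(q + 1)*(q)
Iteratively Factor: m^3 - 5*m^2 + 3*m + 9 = (m - 3)*(m^2 - 2*m - 3) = (m - 3)^2*(m + 1)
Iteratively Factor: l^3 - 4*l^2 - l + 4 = (l - 4)*(l^2 - 1) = (l - 4)*(l - 1)*(l + 1)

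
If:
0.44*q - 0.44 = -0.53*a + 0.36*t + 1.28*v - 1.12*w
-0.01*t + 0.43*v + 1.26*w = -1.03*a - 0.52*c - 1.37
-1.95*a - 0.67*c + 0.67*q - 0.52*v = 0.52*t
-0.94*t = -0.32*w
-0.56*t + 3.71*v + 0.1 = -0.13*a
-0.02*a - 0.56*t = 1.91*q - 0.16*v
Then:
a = 1.58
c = -4.33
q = 0.03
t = -0.19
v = -0.11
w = -0.55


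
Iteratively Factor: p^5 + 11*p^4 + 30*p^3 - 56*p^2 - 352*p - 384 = (p + 4)*(p^4 + 7*p^3 + 2*p^2 - 64*p - 96) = (p + 4)^2*(p^3 + 3*p^2 - 10*p - 24) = (p + 4)^3*(p^2 - p - 6) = (p + 2)*(p + 4)^3*(p - 3)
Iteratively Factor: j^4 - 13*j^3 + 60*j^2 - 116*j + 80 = (j - 2)*(j^3 - 11*j^2 + 38*j - 40) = (j - 4)*(j - 2)*(j^2 - 7*j + 10) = (j - 5)*(j - 4)*(j - 2)*(j - 2)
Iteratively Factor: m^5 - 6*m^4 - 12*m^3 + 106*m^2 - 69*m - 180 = (m - 3)*(m^4 - 3*m^3 - 21*m^2 + 43*m + 60) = (m - 3)*(m + 1)*(m^3 - 4*m^2 - 17*m + 60) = (m - 3)^2*(m + 1)*(m^2 - m - 20) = (m - 5)*(m - 3)^2*(m + 1)*(m + 4)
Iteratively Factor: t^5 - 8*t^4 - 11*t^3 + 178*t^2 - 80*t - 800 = (t + 4)*(t^4 - 12*t^3 + 37*t^2 + 30*t - 200) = (t + 2)*(t + 4)*(t^3 - 14*t^2 + 65*t - 100) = (t - 5)*(t + 2)*(t + 4)*(t^2 - 9*t + 20) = (t - 5)^2*(t + 2)*(t + 4)*(t - 4)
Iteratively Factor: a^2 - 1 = (a + 1)*(a - 1)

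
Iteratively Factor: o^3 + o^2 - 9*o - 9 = (o + 1)*(o^2 - 9) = (o - 3)*(o + 1)*(o + 3)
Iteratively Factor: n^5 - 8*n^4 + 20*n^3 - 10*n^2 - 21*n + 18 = (n - 2)*(n^4 - 6*n^3 + 8*n^2 + 6*n - 9) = (n - 2)*(n + 1)*(n^3 - 7*n^2 + 15*n - 9) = (n - 3)*(n - 2)*(n + 1)*(n^2 - 4*n + 3) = (n - 3)*(n - 2)*(n - 1)*(n + 1)*(n - 3)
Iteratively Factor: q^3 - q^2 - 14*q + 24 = (q - 2)*(q^2 + q - 12) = (q - 2)*(q + 4)*(q - 3)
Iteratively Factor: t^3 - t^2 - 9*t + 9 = (t - 3)*(t^2 + 2*t - 3) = (t - 3)*(t + 3)*(t - 1)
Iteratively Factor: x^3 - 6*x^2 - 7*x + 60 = (x - 4)*(x^2 - 2*x - 15) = (x - 4)*(x + 3)*(x - 5)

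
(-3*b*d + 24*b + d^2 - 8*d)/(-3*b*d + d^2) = (d - 8)/d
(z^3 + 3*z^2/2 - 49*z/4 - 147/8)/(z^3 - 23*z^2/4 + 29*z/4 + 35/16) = 2*(4*z^2 + 20*z + 21)/(8*z^2 - 18*z - 5)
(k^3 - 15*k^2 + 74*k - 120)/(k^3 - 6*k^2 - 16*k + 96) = (k - 5)/(k + 4)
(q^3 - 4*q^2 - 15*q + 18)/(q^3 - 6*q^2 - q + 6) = (q + 3)/(q + 1)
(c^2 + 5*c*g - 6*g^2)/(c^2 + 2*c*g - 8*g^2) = (c^2 + 5*c*g - 6*g^2)/(c^2 + 2*c*g - 8*g^2)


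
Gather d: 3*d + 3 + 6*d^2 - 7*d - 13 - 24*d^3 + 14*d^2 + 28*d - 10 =-24*d^3 + 20*d^2 + 24*d - 20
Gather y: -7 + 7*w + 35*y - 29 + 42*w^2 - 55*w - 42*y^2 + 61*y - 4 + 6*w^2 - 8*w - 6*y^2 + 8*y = 48*w^2 - 56*w - 48*y^2 + 104*y - 40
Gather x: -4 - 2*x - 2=-2*x - 6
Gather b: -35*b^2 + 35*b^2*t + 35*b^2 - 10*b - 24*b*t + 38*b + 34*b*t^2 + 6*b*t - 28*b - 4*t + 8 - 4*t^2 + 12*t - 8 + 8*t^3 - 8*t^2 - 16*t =35*b^2*t + b*(34*t^2 - 18*t) + 8*t^3 - 12*t^2 - 8*t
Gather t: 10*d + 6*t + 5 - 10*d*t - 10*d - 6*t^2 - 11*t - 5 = -6*t^2 + t*(-10*d - 5)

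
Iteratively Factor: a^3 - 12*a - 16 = (a - 4)*(a^2 + 4*a + 4) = (a - 4)*(a + 2)*(a + 2)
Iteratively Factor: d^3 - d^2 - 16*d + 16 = (d - 4)*(d^2 + 3*d - 4) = (d - 4)*(d + 4)*(d - 1)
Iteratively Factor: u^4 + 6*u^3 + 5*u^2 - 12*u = (u)*(u^3 + 6*u^2 + 5*u - 12) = u*(u + 4)*(u^2 + 2*u - 3) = u*(u + 3)*(u + 4)*(u - 1)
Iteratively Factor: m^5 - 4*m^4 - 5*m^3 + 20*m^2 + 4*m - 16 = (m - 4)*(m^4 - 5*m^2 + 4) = (m - 4)*(m - 2)*(m^3 + 2*m^2 - m - 2) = (m - 4)*(m - 2)*(m + 1)*(m^2 + m - 2) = (m - 4)*(m - 2)*(m + 1)*(m + 2)*(m - 1)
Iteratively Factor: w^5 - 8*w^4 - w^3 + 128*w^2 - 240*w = (w - 4)*(w^4 - 4*w^3 - 17*w^2 + 60*w) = (w - 5)*(w - 4)*(w^3 + w^2 - 12*w) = (w - 5)*(w - 4)*(w - 3)*(w^2 + 4*w) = w*(w - 5)*(w - 4)*(w - 3)*(w + 4)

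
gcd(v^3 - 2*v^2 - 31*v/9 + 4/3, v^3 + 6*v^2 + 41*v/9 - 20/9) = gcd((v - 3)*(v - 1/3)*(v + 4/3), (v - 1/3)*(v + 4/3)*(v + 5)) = v^2 + v - 4/9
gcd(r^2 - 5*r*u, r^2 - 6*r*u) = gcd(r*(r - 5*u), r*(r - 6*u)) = r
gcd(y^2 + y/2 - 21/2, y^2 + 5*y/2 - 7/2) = y + 7/2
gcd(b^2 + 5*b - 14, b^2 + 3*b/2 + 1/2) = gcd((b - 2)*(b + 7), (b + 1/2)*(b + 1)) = 1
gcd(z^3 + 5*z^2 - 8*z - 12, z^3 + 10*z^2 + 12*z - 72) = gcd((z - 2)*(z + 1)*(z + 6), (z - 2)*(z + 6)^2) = z^2 + 4*z - 12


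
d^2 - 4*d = d*(d - 4)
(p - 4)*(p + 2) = p^2 - 2*p - 8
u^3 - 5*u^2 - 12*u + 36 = (u - 6)*(u - 2)*(u + 3)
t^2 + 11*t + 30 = (t + 5)*(t + 6)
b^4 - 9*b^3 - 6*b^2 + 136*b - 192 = (b - 8)*(b - 3)*(b - 2)*(b + 4)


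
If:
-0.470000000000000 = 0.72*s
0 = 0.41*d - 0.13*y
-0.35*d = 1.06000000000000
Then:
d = -3.03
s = -0.65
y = -9.55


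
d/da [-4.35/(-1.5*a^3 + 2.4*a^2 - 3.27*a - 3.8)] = (-19.575*a^2 + 20.88*a - 14.2245)/(1.5*a^3 - 2.4*a^2 + 3.27*a + 3.8)^2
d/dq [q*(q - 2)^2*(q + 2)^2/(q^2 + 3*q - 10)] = (3*q^4 + 24*q^3 + 26*q^2 - 40*q - 40)/(q^2 + 10*q + 25)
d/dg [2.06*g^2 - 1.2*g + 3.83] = 4.12*g - 1.2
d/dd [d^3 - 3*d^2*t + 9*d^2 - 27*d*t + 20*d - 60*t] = 3*d^2 - 6*d*t + 18*d - 27*t + 20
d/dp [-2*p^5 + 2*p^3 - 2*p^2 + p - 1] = -10*p^4 + 6*p^2 - 4*p + 1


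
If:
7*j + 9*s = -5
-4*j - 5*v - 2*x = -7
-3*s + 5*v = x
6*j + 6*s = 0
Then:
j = 5/2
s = -5/2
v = -6/5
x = 3/2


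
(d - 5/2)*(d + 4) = d^2 + 3*d/2 - 10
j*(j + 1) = j^2 + j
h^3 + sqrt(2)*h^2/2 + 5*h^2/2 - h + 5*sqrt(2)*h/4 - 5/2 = (h + 5/2)*(h - sqrt(2)/2)*(h + sqrt(2))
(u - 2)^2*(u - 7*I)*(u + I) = u^4 - 4*u^3 - 6*I*u^3 + 11*u^2 + 24*I*u^2 - 28*u - 24*I*u + 28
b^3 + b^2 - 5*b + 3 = (b - 1)^2*(b + 3)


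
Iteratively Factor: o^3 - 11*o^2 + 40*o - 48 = (o - 3)*(o^2 - 8*o + 16) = (o - 4)*(o - 3)*(o - 4)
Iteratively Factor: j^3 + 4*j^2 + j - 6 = (j + 3)*(j^2 + j - 2) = (j + 2)*(j + 3)*(j - 1)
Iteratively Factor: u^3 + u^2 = (u)*(u^2 + u) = u^2*(u + 1)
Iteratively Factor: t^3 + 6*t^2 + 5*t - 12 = (t + 3)*(t^2 + 3*t - 4) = (t + 3)*(t + 4)*(t - 1)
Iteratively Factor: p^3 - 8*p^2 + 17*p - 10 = (p - 1)*(p^2 - 7*p + 10) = (p - 5)*(p - 1)*(p - 2)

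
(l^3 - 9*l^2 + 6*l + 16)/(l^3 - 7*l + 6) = (l^2 - 7*l - 8)/(l^2 + 2*l - 3)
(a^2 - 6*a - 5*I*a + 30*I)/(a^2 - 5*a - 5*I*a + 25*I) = (a - 6)/(a - 5)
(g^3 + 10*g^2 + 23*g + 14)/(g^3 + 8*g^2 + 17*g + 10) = (g + 7)/(g + 5)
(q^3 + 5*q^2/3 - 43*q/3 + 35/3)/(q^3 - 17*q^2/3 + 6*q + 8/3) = (3*q^3 + 5*q^2 - 43*q + 35)/(3*q^3 - 17*q^2 + 18*q + 8)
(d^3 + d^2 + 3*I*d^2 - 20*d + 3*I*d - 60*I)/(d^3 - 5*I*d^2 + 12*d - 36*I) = (d^2 + d - 20)/(d^2 - 8*I*d - 12)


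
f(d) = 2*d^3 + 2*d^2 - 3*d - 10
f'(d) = 6*d^2 + 4*d - 3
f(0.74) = -10.31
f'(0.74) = 3.25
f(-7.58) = -743.39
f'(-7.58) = 311.42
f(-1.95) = -11.37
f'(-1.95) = 12.02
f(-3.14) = -42.78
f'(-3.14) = 43.60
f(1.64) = -0.72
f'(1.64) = 19.70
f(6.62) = 638.02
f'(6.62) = 286.43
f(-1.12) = -6.94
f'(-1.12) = 0.05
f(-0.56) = -8.04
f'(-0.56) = -3.36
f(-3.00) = -37.00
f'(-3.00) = 39.00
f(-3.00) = -37.00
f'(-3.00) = 39.00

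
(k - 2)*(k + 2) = k^2 - 4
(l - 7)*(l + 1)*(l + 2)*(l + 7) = l^4 + 3*l^3 - 47*l^2 - 147*l - 98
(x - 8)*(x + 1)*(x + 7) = x^3 - 57*x - 56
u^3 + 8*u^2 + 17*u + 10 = (u + 1)*(u + 2)*(u + 5)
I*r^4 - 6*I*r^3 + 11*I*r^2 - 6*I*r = r*(r - 3)*(r - 2)*(I*r - I)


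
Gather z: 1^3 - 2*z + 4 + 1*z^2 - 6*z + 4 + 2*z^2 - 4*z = 3*z^2 - 12*z + 9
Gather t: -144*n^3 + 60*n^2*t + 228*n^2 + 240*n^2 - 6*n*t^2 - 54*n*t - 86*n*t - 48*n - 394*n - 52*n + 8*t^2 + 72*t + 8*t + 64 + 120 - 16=-144*n^3 + 468*n^2 - 494*n + t^2*(8 - 6*n) + t*(60*n^2 - 140*n + 80) + 168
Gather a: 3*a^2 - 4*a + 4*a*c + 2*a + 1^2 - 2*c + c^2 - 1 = 3*a^2 + a*(4*c - 2) + c^2 - 2*c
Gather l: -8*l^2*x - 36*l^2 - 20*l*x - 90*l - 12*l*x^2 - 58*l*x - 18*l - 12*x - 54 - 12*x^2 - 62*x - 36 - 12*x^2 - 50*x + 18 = l^2*(-8*x - 36) + l*(-12*x^2 - 78*x - 108) - 24*x^2 - 124*x - 72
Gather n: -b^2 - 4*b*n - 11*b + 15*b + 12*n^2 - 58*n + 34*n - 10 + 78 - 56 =-b^2 + 4*b + 12*n^2 + n*(-4*b - 24) + 12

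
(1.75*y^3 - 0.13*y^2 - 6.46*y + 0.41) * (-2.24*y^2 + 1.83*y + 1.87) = -3.92*y^5 + 3.4937*y^4 + 17.505*y^3 - 12.9833*y^2 - 11.3299*y + 0.7667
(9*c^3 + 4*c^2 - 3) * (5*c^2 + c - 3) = 45*c^5 + 29*c^4 - 23*c^3 - 27*c^2 - 3*c + 9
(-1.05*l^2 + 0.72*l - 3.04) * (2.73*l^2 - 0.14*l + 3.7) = -2.8665*l^4 + 2.1126*l^3 - 12.285*l^2 + 3.0896*l - 11.248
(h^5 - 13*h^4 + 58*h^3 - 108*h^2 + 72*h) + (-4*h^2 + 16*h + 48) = h^5 - 13*h^4 + 58*h^3 - 112*h^2 + 88*h + 48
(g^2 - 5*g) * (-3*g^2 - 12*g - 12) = -3*g^4 + 3*g^3 + 48*g^2 + 60*g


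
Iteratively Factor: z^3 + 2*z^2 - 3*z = (z)*(z^2 + 2*z - 3) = z*(z + 3)*(z - 1)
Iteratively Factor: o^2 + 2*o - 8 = (o - 2)*(o + 4)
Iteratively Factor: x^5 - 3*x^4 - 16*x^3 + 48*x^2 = (x)*(x^4 - 3*x^3 - 16*x^2 + 48*x) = x^2*(x^3 - 3*x^2 - 16*x + 48) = x^2*(x - 4)*(x^2 + x - 12) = x^2*(x - 4)*(x + 4)*(x - 3)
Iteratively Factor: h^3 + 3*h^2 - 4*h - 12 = (h + 3)*(h^2 - 4) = (h - 2)*(h + 3)*(h + 2)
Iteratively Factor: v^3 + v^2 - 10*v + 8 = (v - 2)*(v^2 + 3*v - 4) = (v - 2)*(v + 4)*(v - 1)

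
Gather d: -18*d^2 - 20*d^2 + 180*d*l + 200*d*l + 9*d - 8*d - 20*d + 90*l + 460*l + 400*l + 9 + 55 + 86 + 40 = -38*d^2 + d*(380*l - 19) + 950*l + 190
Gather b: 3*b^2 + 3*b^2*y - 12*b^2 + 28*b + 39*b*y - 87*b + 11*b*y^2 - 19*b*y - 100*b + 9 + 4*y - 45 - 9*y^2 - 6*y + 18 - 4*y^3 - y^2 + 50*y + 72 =b^2*(3*y - 9) + b*(11*y^2 + 20*y - 159) - 4*y^3 - 10*y^2 + 48*y + 54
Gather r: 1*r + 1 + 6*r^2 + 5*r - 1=6*r^2 + 6*r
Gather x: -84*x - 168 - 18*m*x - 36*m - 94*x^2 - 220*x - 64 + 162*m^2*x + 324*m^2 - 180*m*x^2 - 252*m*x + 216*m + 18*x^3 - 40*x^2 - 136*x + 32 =324*m^2 + 180*m + 18*x^3 + x^2*(-180*m - 134) + x*(162*m^2 - 270*m - 440) - 200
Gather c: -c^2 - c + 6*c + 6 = -c^2 + 5*c + 6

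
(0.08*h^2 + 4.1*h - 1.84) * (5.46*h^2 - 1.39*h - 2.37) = 0.4368*h^4 + 22.2748*h^3 - 15.935*h^2 - 7.1594*h + 4.3608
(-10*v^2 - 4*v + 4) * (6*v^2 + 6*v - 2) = -60*v^4 - 84*v^3 + 20*v^2 + 32*v - 8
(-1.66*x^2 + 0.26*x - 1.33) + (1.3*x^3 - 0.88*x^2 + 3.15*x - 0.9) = 1.3*x^3 - 2.54*x^2 + 3.41*x - 2.23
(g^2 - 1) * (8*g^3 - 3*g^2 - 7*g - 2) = 8*g^5 - 3*g^4 - 15*g^3 + g^2 + 7*g + 2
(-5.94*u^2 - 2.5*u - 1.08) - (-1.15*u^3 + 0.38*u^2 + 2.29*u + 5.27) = 1.15*u^3 - 6.32*u^2 - 4.79*u - 6.35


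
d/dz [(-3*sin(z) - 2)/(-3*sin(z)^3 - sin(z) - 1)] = (-18*sin(z)^3 - 18*sin(z)^2 + 1)*cos(z)/(3*sin(z)^3 + sin(z) + 1)^2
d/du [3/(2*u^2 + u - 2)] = 3*(-4*u - 1)/(2*u^2 + u - 2)^2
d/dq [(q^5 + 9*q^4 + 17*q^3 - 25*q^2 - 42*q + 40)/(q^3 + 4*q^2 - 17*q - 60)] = (2*q^5 + q^4 - 56*q^3 - 131*q^2 + 56*q + 128)/(q^4 - 2*q^3 - 23*q^2 + 24*q + 144)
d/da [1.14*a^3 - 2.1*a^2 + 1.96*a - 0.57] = 3.42*a^2 - 4.2*a + 1.96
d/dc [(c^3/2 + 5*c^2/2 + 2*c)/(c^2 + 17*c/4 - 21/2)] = 2*(4*c^4 + 34*c^3 - 57*c^2 - 420*c - 168)/(16*c^4 + 136*c^3 - 47*c^2 - 1428*c + 1764)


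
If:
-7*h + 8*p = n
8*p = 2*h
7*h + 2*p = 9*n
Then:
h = 0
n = 0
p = 0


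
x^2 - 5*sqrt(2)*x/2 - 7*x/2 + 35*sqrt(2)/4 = (x - 7/2)*(x - 5*sqrt(2)/2)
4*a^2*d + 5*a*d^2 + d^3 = d*(a + d)*(4*a + d)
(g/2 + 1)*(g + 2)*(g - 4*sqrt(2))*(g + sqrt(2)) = g^4/2 - 3*sqrt(2)*g^3/2 + 2*g^3 - 6*sqrt(2)*g^2 - 2*g^2 - 16*g - 6*sqrt(2)*g - 16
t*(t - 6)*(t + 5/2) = t^3 - 7*t^2/2 - 15*t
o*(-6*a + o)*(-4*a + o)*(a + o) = 24*a^3*o + 14*a^2*o^2 - 9*a*o^3 + o^4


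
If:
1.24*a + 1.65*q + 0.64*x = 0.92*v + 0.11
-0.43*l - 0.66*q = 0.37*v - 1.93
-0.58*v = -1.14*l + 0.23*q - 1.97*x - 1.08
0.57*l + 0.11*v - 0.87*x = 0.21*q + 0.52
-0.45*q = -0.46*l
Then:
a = 1.50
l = 0.68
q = 0.69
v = 3.20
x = 0.08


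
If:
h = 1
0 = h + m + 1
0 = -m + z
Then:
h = 1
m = -2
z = -2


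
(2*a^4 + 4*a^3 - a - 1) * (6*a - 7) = 12*a^5 + 10*a^4 - 28*a^3 - 6*a^2 + a + 7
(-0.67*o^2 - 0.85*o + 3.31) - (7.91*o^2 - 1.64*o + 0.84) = -8.58*o^2 + 0.79*o + 2.47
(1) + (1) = 2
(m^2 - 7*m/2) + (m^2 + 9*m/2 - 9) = 2*m^2 + m - 9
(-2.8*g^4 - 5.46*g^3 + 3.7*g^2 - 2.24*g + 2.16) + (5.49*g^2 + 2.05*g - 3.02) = -2.8*g^4 - 5.46*g^3 + 9.19*g^2 - 0.19*g - 0.86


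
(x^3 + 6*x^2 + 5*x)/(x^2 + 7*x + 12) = x*(x^2 + 6*x + 5)/(x^2 + 7*x + 12)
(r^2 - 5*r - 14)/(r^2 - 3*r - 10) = (r - 7)/(r - 5)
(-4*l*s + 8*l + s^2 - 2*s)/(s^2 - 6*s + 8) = (-4*l + s)/(s - 4)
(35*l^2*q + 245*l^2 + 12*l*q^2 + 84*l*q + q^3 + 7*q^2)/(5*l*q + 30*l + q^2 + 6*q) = (7*l*q + 49*l + q^2 + 7*q)/(q + 6)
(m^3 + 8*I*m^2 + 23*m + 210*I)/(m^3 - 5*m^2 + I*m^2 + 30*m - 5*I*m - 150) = (m + 7*I)/(m - 5)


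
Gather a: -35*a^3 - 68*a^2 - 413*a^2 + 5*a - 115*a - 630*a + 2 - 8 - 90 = -35*a^3 - 481*a^2 - 740*a - 96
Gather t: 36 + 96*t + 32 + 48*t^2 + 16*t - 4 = 48*t^2 + 112*t + 64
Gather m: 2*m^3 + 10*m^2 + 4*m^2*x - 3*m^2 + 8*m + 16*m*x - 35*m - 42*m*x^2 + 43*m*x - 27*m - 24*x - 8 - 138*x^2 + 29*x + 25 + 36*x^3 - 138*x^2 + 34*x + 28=2*m^3 + m^2*(4*x + 7) + m*(-42*x^2 + 59*x - 54) + 36*x^3 - 276*x^2 + 39*x + 45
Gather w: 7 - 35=-28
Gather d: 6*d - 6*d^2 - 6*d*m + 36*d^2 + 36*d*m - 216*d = 30*d^2 + d*(30*m - 210)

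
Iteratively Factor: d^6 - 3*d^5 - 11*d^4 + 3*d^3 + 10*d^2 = (d - 5)*(d^5 + 2*d^4 - d^3 - 2*d^2) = (d - 5)*(d + 2)*(d^4 - d^2) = d*(d - 5)*(d + 2)*(d^3 - d) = d^2*(d - 5)*(d + 2)*(d^2 - 1) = d^2*(d - 5)*(d - 1)*(d + 2)*(d + 1)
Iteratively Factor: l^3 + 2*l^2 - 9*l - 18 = (l + 2)*(l^2 - 9) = (l + 2)*(l + 3)*(l - 3)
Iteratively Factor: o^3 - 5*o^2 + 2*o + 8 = (o - 4)*(o^2 - o - 2) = (o - 4)*(o - 2)*(o + 1)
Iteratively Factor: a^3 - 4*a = (a)*(a^2 - 4) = a*(a - 2)*(a + 2)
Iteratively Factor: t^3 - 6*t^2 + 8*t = (t - 4)*(t^2 - 2*t) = t*(t - 4)*(t - 2)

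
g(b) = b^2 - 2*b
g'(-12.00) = -26.00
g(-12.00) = 168.00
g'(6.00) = 10.00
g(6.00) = 24.00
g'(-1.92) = -5.84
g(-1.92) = 7.53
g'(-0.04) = -2.08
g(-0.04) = 0.08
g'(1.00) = 0.00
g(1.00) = -1.00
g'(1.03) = 0.06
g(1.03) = -1.00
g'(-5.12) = -12.24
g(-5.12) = 36.45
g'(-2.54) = -7.08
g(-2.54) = 11.53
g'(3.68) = 5.36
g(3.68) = 6.18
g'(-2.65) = -7.30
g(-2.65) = 12.32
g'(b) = 2*b - 2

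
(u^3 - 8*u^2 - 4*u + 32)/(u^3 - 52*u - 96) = (u - 2)/(u + 6)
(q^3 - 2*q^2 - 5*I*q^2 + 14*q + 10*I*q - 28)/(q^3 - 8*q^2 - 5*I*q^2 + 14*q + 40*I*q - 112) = (q - 2)/(q - 8)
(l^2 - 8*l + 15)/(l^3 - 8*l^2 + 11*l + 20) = (l - 3)/(l^2 - 3*l - 4)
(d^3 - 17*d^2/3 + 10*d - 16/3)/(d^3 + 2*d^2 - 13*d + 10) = (d - 8/3)/(d + 5)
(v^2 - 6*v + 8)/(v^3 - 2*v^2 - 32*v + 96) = (v - 2)/(v^2 + 2*v - 24)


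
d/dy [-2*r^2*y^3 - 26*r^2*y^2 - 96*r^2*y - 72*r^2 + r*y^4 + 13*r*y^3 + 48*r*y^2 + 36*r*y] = r*(-6*r*y^2 - 52*r*y - 96*r + 4*y^3 + 39*y^2 + 96*y + 36)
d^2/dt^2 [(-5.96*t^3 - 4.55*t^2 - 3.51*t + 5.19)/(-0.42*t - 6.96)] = (2.102688*t^3 + 104.533632*t^2 + 1732.271616*t + 418.466664)/(0.074088*t^3 + 3.683232*t^2 + 61.036416*t + 337.153536)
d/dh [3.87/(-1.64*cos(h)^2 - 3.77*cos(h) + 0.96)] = -(12.6936*cos(h) + 14.5899)*sin(h)/(1.64*cos(h)^2 + 3.77*cos(h) - 0.96)^2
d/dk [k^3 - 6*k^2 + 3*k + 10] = 3*k^2 - 12*k + 3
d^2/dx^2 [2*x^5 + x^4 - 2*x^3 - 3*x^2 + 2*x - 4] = 40*x^3 + 12*x^2 - 12*x - 6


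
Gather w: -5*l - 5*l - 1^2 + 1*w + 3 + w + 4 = -10*l + 2*w + 6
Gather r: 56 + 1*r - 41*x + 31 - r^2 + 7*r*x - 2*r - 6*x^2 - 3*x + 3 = -r^2 + r*(7*x - 1) - 6*x^2 - 44*x + 90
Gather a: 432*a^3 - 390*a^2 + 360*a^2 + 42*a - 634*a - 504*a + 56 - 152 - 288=432*a^3 - 30*a^2 - 1096*a - 384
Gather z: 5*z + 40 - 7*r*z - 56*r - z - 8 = -56*r + z*(4 - 7*r) + 32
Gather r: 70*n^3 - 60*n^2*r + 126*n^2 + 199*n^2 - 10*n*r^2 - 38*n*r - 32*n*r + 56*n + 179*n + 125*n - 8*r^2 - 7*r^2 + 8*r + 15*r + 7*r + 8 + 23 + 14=70*n^3 + 325*n^2 + 360*n + r^2*(-10*n - 15) + r*(-60*n^2 - 70*n + 30) + 45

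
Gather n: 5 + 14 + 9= 28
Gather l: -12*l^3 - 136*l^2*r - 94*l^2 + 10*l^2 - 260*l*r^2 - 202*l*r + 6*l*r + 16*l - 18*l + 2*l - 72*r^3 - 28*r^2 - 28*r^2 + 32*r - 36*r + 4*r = -12*l^3 + l^2*(-136*r - 84) + l*(-260*r^2 - 196*r) - 72*r^3 - 56*r^2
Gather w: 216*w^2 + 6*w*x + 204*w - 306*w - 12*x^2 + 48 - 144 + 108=216*w^2 + w*(6*x - 102) - 12*x^2 + 12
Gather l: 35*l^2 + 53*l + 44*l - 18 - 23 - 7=35*l^2 + 97*l - 48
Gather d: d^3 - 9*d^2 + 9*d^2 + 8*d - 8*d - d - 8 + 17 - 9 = d^3 - d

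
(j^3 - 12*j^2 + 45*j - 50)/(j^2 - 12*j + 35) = (j^2 - 7*j + 10)/(j - 7)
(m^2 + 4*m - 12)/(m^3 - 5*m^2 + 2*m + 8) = (m + 6)/(m^2 - 3*m - 4)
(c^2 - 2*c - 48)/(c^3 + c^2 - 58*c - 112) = (c + 6)/(c^2 + 9*c + 14)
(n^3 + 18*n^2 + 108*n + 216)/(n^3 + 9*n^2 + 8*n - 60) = (n^2 + 12*n + 36)/(n^2 + 3*n - 10)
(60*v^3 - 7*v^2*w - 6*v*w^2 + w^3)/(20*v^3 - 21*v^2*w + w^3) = (15*v^2 + 2*v*w - w^2)/(5*v^2 - 4*v*w - w^2)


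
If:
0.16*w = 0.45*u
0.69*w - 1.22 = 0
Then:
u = 0.63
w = 1.77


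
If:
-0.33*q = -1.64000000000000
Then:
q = 4.97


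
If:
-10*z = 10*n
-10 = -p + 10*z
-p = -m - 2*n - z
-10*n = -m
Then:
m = 100/21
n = 10/21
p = 110/21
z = -10/21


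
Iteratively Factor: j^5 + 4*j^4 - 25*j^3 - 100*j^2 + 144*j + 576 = (j + 4)*(j^4 - 25*j^2 + 144) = (j - 3)*(j + 4)*(j^3 + 3*j^2 - 16*j - 48) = (j - 4)*(j - 3)*(j + 4)*(j^2 + 7*j + 12) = (j - 4)*(j - 3)*(j + 4)^2*(j + 3)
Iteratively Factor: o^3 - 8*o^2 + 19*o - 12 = (o - 4)*(o^2 - 4*o + 3) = (o - 4)*(o - 1)*(o - 3)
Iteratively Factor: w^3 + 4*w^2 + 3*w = (w)*(w^2 + 4*w + 3) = w*(w + 1)*(w + 3)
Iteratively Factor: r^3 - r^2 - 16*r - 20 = (r - 5)*(r^2 + 4*r + 4) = (r - 5)*(r + 2)*(r + 2)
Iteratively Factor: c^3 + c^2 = (c)*(c^2 + c) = c^2*(c + 1)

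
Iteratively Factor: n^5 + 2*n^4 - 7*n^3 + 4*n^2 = (n - 1)*(n^4 + 3*n^3 - 4*n^2) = n*(n - 1)*(n^3 + 3*n^2 - 4*n) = n*(n - 1)*(n + 4)*(n^2 - n) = n*(n - 1)^2*(n + 4)*(n)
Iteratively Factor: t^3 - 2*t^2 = (t - 2)*(t^2) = t*(t - 2)*(t)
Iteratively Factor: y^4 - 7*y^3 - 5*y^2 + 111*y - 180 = (y - 3)*(y^3 - 4*y^2 - 17*y + 60) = (y - 3)^2*(y^2 - y - 20) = (y - 5)*(y - 3)^2*(y + 4)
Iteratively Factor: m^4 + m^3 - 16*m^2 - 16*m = (m + 1)*(m^3 - 16*m) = (m + 1)*(m + 4)*(m^2 - 4*m) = m*(m + 1)*(m + 4)*(m - 4)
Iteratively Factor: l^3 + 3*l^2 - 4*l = (l)*(l^2 + 3*l - 4) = l*(l - 1)*(l + 4)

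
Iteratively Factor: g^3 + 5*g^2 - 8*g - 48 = (g + 4)*(g^2 + g - 12) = (g - 3)*(g + 4)*(g + 4)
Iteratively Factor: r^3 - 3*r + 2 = (r - 1)*(r^2 + r - 2) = (r - 1)*(r + 2)*(r - 1)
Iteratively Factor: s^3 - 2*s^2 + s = (s)*(s^2 - 2*s + 1) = s*(s - 1)*(s - 1)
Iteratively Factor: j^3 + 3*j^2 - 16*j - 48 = (j + 3)*(j^2 - 16) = (j - 4)*(j + 3)*(j + 4)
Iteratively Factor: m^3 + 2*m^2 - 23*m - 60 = (m + 4)*(m^2 - 2*m - 15) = (m - 5)*(m + 4)*(m + 3)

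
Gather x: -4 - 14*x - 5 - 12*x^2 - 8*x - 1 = -12*x^2 - 22*x - 10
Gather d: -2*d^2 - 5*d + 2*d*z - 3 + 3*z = -2*d^2 + d*(2*z - 5) + 3*z - 3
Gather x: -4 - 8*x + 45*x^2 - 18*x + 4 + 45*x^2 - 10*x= 90*x^2 - 36*x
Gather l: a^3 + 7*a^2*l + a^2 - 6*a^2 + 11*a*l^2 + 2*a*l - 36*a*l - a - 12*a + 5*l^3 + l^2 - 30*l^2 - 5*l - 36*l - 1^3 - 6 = a^3 - 5*a^2 - 13*a + 5*l^3 + l^2*(11*a - 29) + l*(7*a^2 - 34*a - 41) - 7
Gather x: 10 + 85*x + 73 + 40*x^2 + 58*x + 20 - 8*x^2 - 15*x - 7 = 32*x^2 + 128*x + 96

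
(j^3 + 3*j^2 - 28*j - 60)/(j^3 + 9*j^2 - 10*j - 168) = (j^2 - 3*j - 10)/(j^2 + 3*j - 28)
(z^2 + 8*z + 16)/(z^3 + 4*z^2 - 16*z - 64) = 1/(z - 4)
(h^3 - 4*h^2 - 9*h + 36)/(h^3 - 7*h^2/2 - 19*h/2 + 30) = 2*(h - 3)/(2*h - 5)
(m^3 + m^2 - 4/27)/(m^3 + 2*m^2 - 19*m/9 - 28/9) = (27*m^3 + 27*m^2 - 4)/(3*(9*m^3 + 18*m^2 - 19*m - 28))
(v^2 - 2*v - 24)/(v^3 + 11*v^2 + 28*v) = (v - 6)/(v*(v + 7))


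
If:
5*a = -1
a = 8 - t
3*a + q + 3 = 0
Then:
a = -1/5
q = -12/5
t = 41/5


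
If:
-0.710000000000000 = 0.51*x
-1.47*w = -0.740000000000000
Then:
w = 0.50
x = -1.39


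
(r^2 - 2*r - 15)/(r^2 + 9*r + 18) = (r - 5)/(r + 6)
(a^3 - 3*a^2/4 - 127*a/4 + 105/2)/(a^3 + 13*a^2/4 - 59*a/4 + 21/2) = (a - 5)/(a - 1)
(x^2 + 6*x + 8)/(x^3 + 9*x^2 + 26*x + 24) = 1/(x + 3)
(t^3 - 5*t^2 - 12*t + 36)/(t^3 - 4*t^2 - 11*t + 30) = (t - 6)/(t - 5)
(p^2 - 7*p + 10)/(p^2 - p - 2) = (p - 5)/(p + 1)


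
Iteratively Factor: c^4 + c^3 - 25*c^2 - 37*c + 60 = (c + 4)*(c^3 - 3*c^2 - 13*c + 15) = (c + 3)*(c + 4)*(c^2 - 6*c + 5) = (c - 1)*(c + 3)*(c + 4)*(c - 5)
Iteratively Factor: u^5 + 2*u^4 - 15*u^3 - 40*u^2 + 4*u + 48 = (u + 2)*(u^4 - 15*u^2 - 10*u + 24) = (u + 2)*(u + 3)*(u^3 - 3*u^2 - 6*u + 8) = (u + 2)^2*(u + 3)*(u^2 - 5*u + 4) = (u - 4)*(u + 2)^2*(u + 3)*(u - 1)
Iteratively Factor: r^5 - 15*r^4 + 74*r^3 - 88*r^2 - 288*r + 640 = (r - 4)*(r^4 - 11*r^3 + 30*r^2 + 32*r - 160) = (r - 4)*(r + 2)*(r^3 - 13*r^2 + 56*r - 80) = (r - 4)^2*(r + 2)*(r^2 - 9*r + 20) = (r - 5)*(r - 4)^2*(r + 2)*(r - 4)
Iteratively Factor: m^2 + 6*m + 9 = (m + 3)*(m + 3)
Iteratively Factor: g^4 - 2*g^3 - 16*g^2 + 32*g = (g + 4)*(g^3 - 6*g^2 + 8*g) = g*(g + 4)*(g^2 - 6*g + 8) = g*(g - 4)*(g + 4)*(g - 2)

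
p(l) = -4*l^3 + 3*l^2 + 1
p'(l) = -12*l^2 + 6*l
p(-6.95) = 1488.72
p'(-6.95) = -621.33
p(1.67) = -9.26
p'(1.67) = -23.45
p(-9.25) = 3423.50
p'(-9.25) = -1082.25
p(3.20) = -99.35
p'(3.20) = -103.68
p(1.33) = -3.10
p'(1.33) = -13.25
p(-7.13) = 1603.38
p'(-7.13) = -652.82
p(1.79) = -12.33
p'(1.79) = -27.71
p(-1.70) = 29.32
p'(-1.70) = -44.88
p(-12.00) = 7345.00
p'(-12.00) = -1800.00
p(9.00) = -2672.00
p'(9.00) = -918.00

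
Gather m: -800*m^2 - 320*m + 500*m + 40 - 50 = -800*m^2 + 180*m - 10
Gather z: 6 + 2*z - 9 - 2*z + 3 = 0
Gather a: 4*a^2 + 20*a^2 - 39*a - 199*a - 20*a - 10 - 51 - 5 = 24*a^2 - 258*a - 66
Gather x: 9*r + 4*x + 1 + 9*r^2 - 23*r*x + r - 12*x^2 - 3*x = 9*r^2 + 10*r - 12*x^2 + x*(1 - 23*r) + 1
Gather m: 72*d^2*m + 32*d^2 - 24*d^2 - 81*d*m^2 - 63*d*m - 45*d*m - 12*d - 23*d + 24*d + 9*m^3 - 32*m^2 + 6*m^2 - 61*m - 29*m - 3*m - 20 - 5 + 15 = 8*d^2 - 11*d + 9*m^3 + m^2*(-81*d - 26) + m*(72*d^2 - 108*d - 93) - 10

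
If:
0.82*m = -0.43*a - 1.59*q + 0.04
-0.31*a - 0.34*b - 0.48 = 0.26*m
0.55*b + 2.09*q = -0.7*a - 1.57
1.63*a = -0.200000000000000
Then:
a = -0.12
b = -1.75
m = 0.59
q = -0.25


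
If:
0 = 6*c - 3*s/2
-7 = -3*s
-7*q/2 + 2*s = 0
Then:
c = 7/12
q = 4/3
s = 7/3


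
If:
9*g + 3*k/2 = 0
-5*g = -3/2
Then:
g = 3/10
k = -9/5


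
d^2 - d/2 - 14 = (d - 4)*(d + 7/2)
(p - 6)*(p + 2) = p^2 - 4*p - 12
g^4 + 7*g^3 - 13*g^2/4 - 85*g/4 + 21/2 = (g - 3/2)*(g - 1/2)*(g + 2)*(g + 7)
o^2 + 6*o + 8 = (o + 2)*(o + 4)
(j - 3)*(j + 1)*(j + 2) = j^3 - 7*j - 6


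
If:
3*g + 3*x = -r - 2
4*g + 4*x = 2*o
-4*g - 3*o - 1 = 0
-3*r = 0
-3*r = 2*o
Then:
No Solution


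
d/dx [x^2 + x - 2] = 2*x + 1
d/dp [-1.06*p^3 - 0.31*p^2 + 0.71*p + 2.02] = -3.18*p^2 - 0.62*p + 0.71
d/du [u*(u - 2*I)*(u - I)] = 3*u^2 - 6*I*u - 2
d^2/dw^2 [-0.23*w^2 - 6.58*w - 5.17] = -0.460000000000000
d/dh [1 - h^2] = -2*h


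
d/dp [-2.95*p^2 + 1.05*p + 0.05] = 1.05 - 5.9*p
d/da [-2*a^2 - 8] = -4*a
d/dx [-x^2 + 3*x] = 3 - 2*x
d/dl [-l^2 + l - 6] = 1 - 2*l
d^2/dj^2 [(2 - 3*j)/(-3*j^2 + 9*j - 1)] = 6*((11 - 9*j)*(3*j^2 - 9*j + 1) + 3*(2*j - 3)^2*(3*j - 2))/(3*j^2 - 9*j + 1)^3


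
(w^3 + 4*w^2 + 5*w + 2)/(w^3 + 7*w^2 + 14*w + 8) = (w + 1)/(w + 4)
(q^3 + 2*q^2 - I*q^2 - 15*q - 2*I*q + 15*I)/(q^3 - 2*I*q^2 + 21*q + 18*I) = (q^3 + q^2*(2 - I) - q*(15 + 2*I) + 15*I)/(q^3 - 2*I*q^2 + 21*q + 18*I)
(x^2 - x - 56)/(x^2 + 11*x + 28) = (x - 8)/(x + 4)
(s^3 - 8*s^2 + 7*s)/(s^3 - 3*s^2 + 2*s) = (s - 7)/(s - 2)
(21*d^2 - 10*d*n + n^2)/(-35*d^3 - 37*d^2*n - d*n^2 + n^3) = (-3*d + n)/(5*d^2 + 6*d*n + n^2)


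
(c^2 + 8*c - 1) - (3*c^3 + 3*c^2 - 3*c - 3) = -3*c^3 - 2*c^2 + 11*c + 2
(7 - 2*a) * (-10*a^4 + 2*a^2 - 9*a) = 20*a^5 - 70*a^4 - 4*a^3 + 32*a^2 - 63*a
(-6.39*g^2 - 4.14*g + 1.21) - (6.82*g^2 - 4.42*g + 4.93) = -13.21*g^2 + 0.28*g - 3.72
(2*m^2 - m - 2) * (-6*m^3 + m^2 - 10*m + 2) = -12*m^5 + 8*m^4 - 9*m^3 + 12*m^2 + 18*m - 4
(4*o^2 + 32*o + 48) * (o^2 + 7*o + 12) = 4*o^4 + 60*o^3 + 320*o^2 + 720*o + 576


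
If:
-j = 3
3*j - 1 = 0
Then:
No Solution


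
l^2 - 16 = (l - 4)*(l + 4)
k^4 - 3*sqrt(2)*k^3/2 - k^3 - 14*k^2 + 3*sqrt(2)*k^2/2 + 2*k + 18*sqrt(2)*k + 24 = (k - 4)*(k + 3)*(k - 2*sqrt(2))*(k + sqrt(2)/2)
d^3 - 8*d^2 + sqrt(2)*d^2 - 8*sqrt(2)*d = d*(d - 8)*(d + sqrt(2))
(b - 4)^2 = b^2 - 8*b + 16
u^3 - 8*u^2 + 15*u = u*(u - 5)*(u - 3)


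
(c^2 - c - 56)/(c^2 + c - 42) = (c - 8)/(c - 6)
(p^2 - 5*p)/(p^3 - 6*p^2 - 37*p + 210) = p/(p^2 - p - 42)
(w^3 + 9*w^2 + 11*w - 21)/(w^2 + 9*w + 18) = (w^2 + 6*w - 7)/(w + 6)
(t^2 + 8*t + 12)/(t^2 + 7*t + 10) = (t + 6)/(t + 5)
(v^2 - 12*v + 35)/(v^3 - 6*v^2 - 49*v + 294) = (v - 5)/(v^2 + v - 42)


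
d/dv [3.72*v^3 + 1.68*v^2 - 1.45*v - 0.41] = 11.16*v^2 + 3.36*v - 1.45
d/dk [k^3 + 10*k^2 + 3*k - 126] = 3*k^2 + 20*k + 3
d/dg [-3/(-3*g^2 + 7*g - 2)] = 3*(7 - 6*g)/(3*g^2 - 7*g + 2)^2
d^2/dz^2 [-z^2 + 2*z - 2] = -2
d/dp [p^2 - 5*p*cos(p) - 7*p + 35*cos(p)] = 5*p*sin(p) + 2*p - 35*sin(p) - 5*cos(p) - 7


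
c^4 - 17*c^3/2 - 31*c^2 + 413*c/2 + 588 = (c - 8)*(c - 7)*(c + 3)*(c + 7/2)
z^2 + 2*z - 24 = (z - 4)*(z + 6)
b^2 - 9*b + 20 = (b - 5)*(b - 4)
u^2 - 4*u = u*(u - 4)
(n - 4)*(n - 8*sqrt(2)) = n^2 - 8*sqrt(2)*n - 4*n + 32*sqrt(2)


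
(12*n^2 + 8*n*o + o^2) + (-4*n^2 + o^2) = 8*n^2 + 8*n*o + 2*o^2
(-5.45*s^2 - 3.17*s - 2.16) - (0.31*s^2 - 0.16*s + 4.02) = -5.76*s^2 - 3.01*s - 6.18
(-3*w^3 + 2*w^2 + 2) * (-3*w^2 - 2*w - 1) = 9*w^5 - w^3 - 8*w^2 - 4*w - 2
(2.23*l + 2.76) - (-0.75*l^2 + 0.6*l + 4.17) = 0.75*l^2 + 1.63*l - 1.41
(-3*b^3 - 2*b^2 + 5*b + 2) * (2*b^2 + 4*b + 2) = -6*b^5 - 16*b^4 - 4*b^3 + 20*b^2 + 18*b + 4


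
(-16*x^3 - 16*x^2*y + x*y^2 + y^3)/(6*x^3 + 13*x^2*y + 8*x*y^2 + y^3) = (-16*x^2 + y^2)/(6*x^2 + 7*x*y + y^2)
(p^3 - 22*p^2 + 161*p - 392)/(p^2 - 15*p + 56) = p - 7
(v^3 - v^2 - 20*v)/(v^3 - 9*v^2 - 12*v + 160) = v/(v - 8)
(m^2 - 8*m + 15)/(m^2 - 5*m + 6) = (m - 5)/(m - 2)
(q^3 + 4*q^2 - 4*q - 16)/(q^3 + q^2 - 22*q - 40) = (q - 2)/(q - 5)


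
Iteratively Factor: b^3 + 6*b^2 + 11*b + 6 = (b + 3)*(b^2 + 3*b + 2) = (b + 1)*(b + 3)*(b + 2)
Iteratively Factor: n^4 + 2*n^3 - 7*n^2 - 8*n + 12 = (n - 2)*(n^3 + 4*n^2 + n - 6) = (n - 2)*(n + 2)*(n^2 + 2*n - 3) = (n - 2)*(n + 2)*(n + 3)*(n - 1)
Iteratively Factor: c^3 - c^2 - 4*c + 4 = (c + 2)*(c^2 - 3*c + 2) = (c - 2)*(c + 2)*(c - 1)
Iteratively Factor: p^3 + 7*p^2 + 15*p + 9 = (p + 3)*(p^2 + 4*p + 3) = (p + 1)*(p + 3)*(p + 3)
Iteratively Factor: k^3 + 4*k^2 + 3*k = (k)*(k^2 + 4*k + 3) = k*(k + 3)*(k + 1)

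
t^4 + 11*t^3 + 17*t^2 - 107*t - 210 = (t - 3)*(t + 2)*(t + 5)*(t + 7)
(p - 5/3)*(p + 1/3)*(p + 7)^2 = p^4 + 38*p^3/3 + 268*p^2/9 - 658*p/9 - 245/9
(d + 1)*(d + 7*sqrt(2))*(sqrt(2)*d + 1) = sqrt(2)*d^3 + sqrt(2)*d^2 + 15*d^2 + 7*sqrt(2)*d + 15*d + 7*sqrt(2)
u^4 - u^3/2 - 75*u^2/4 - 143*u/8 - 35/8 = (u - 5)*(u + 1/2)^2*(u + 7/2)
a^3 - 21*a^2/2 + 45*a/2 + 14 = (a - 7)*(a - 4)*(a + 1/2)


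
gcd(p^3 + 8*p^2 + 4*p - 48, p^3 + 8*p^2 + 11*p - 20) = p + 4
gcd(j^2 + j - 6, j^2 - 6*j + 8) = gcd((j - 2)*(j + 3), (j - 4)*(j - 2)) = j - 2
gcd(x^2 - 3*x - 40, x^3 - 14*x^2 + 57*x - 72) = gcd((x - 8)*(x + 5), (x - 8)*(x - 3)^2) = x - 8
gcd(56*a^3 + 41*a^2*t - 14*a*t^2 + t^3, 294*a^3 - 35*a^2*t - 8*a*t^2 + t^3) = -7*a + t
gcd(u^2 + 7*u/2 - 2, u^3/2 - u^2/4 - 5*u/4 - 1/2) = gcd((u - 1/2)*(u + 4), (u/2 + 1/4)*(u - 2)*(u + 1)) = 1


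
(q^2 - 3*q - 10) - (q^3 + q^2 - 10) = -q^3 - 3*q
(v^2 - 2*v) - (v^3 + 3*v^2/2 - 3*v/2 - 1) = -v^3 - v^2/2 - v/2 + 1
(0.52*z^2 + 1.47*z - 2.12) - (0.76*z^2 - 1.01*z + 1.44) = -0.24*z^2 + 2.48*z - 3.56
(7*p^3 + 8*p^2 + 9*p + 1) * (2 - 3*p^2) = -21*p^5 - 24*p^4 - 13*p^3 + 13*p^2 + 18*p + 2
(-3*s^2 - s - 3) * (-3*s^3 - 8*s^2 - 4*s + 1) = 9*s^5 + 27*s^4 + 29*s^3 + 25*s^2 + 11*s - 3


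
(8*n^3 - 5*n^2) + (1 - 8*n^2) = 8*n^3 - 13*n^2 + 1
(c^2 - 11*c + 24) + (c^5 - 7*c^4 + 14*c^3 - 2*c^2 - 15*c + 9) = c^5 - 7*c^4 + 14*c^3 - c^2 - 26*c + 33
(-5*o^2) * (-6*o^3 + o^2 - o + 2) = 30*o^5 - 5*o^4 + 5*o^3 - 10*o^2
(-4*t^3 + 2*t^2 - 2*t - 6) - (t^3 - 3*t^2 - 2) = -5*t^3 + 5*t^2 - 2*t - 4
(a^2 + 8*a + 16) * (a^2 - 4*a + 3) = a^4 + 4*a^3 - 13*a^2 - 40*a + 48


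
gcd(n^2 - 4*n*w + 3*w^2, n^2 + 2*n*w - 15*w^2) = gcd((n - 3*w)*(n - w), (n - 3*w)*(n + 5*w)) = -n + 3*w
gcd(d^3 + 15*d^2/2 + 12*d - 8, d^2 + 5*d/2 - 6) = d + 4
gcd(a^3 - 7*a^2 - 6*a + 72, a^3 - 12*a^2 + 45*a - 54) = a - 6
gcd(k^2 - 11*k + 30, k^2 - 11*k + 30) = k^2 - 11*k + 30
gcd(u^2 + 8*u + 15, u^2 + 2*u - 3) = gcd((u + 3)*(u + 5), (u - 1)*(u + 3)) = u + 3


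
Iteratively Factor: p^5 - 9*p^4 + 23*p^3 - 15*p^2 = (p)*(p^4 - 9*p^3 + 23*p^2 - 15*p) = p*(p - 3)*(p^3 - 6*p^2 + 5*p) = p*(p - 3)*(p - 1)*(p^2 - 5*p) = p*(p - 5)*(p - 3)*(p - 1)*(p)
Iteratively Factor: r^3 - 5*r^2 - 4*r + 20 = (r - 5)*(r^2 - 4) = (r - 5)*(r + 2)*(r - 2)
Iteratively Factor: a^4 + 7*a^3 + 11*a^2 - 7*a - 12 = (a + 3)*(a^3 + 4*a^2 - a - 4) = (a + 1)*(a + 3)*(a^2 + 3*a - 4) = (a - 1)*(a + 1)*(a + 3)*(a + 4)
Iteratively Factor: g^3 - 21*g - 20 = (g - 5)*(g^2 + 5*g + 4) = (g - 5)*(g + 4)*(g + 1)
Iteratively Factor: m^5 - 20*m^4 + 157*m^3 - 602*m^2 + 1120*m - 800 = (m - 4)*(m^4 - 16*m^3 + 93*m^2 - 230*m + 200) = (m - 4)^2*(m^3 - 12*m^2 + 45*m - 50) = (m - 4)^2*(m - 2)*(m^2 - 10*m + 25) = (m - 5)*(m - 4)^2*(m - 2)*(m - 5)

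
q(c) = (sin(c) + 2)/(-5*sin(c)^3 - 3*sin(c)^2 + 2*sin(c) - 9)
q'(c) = (sin(c) + 2)*(15*sin(c)^2*cos(c) + 6*sin(c)*cos(c) - 2*cos(c))/(-5*sin(c)^3 - 3*sin(c)^2 + 2*sin(c) - 9)^2 + cos(c)/(-5*sin(c)^3 - 3*sin(c)^2 + 2*sin(c) - 9) = (10*sin(c)^3 + 33*sin(c)^2 + 12*sin(c) - 13)*cos(c)/(5*sin(c)^3 + 3*sin(c)^2 - 2*sin(c) + 9)^2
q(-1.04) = -0.12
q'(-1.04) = -0.03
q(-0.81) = -0.13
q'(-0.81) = -0.06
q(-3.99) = -0.24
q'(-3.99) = -0.10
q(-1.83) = -0.11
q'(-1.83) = 0.01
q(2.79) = -0.26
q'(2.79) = 0.05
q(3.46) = -0.17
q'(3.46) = 0.14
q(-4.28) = -0.22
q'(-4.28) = -0.08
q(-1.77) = -0.11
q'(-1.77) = 0.01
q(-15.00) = -0.13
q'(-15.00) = 0.07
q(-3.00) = -0.20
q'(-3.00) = 0.16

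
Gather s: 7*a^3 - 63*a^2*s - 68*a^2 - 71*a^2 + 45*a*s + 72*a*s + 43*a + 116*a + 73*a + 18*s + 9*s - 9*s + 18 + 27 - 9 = 7*a^3 - 139*a^2 + 232*a + s*(-63*a^2 + 117*a + 18) + 36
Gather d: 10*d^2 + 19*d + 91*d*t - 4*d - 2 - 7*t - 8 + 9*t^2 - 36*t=10*d^2 + d*(91*t + 15) + 9*t^2 - 43*t - 10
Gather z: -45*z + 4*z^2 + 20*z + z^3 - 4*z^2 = z^3 - 25*z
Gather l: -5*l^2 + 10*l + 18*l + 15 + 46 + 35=-5*l^2 + 28*l + 96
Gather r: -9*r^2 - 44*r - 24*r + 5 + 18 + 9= -9*r^2 - 68*r + 32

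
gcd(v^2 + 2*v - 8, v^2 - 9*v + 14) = v - 2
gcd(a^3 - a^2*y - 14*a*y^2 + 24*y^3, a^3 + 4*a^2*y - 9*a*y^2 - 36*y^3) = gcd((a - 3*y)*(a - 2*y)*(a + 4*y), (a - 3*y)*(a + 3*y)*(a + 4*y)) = -a^2 - a*y + 12*y^2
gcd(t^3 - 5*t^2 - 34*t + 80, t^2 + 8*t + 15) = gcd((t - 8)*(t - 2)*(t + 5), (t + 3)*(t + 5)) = t + 5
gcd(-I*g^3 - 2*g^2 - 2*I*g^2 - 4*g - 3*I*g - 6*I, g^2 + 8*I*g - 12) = 1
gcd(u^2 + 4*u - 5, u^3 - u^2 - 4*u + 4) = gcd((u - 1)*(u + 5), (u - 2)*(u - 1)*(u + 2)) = u - 1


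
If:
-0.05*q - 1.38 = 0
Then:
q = -27.60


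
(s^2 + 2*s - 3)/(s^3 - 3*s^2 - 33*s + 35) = (s + 3)/(s^2 - 2*s - 35)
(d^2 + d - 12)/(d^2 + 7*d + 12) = (d - 3)/(d + 3)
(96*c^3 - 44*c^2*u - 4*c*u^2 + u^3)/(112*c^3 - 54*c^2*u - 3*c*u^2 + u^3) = (6*c + u)/(7*c + u)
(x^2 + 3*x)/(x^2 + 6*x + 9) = x/(x + 3)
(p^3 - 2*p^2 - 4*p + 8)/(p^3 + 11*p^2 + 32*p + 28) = (p^2 - 4*p + 4)/(p^2 + 9*p + 14)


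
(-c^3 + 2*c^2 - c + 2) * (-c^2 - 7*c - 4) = c^5 + 5*c^4 - 9*c^3 - 3*c^2 - 10*c - 8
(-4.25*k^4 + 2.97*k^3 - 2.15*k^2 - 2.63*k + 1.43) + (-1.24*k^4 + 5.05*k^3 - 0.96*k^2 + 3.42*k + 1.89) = -5.49*k^4 + 8.02*k^3 - 3.11*k^2 + 0.79*k + 3.32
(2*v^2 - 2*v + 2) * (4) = 8*v^2 - 8*v + 8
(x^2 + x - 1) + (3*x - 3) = x^2 + 4*x - 4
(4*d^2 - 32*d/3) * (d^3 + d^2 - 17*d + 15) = 4*d^5 - 20*d^4/3 - 236*d^3/3 + 724*d^2/3 - 160*d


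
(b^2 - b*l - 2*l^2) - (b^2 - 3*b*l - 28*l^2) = 2*b*l + 26*l^2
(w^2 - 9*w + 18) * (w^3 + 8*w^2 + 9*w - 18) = w^5 - w^4 - 45*w^3 + 45*w^2 + 324*w - 324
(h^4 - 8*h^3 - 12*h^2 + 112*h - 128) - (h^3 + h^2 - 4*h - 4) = h^4 - 9*h^3 - 13*h^2 + 116*h - 124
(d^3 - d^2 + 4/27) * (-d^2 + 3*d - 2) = -d^5 + 4*d^4 - 5*d^3 + 50*d^2/27 + 4*d/9 - 8/27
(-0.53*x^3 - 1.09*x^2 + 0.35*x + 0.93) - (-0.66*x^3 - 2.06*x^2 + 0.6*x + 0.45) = 0.13*x^3 + 0.97*x^2 - 0.25*x + 0.48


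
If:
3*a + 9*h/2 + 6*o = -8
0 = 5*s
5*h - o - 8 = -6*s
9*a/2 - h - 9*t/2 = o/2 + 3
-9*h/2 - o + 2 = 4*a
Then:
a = -70/219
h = 260/219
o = -452/219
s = 0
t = -2012/1971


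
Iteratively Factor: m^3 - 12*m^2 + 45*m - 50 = (m - 5)*(m^2 - 7*m + 10) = (m - 5)^2*(m - 2)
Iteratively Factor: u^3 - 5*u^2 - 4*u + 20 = (u - 5)*(u^2 - 4) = (u - 5)*(u - 2)*(u + 2)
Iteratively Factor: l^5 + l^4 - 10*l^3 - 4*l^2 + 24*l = (l)*(l^4 + l^3 - 10*l^2 - 4*l + 24) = l*(l + 2)*(l^3 - l^2 - 8*l + 12) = l*(l - 2)*(l + 2)*(l^2 + l - 6) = l*(l - 2)^2*(l + 2)*(l + 3)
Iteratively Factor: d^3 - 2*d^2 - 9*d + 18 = (d - 3)*(d^2 + d - 6) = (d - 3)*(d - 2)*(d + 3)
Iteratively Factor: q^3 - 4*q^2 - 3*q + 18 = (q - 3)*(q^2 - q - 6) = (q - 3)*(q + 2)*(q - 3)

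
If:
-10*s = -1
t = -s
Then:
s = 1/10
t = -1/10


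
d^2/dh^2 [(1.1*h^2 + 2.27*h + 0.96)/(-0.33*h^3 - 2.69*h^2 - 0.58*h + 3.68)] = (-0.23958*h^6 - 1.483218*h^5 - 12.081762*h^4 - 60.88733*h^3 - 141.197376*h^2 - 150.8088*h - 59.135808)/(0.035937*h^9 + 0.878823*h^8 + 7.353225*h^7 + 21.352049*h^6 - 6.676566*h^5 - 81.397908*h^4 - 20.847128*h^3 + 105.573312*h^2 + 23.563776*h - 49.836032)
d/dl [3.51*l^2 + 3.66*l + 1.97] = 7.02*l + 3.66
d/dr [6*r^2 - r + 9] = 12*r - 1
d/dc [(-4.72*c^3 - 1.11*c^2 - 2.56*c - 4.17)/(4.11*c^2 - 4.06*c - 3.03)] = (-19.3992*c^4 + 38.3264*c^3 + 57.933*c^2 + 41.004*c - 9.1734)/(16.8921*c^4 - 33.3732*c^3 - 8.42300000000001*c^2 + 24.6036*c + 9.1809)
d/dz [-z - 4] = -1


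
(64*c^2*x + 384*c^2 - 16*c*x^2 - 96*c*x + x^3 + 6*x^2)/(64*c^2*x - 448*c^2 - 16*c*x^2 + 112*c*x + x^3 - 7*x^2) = (x + 6)/(x - 7)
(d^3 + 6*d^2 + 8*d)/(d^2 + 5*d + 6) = d*(d + 4)/(d + 3)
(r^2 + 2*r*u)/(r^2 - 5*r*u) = (r + 2*u)/(r - 5*u)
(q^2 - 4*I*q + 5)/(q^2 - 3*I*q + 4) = (q - 5*I)/(q - 4*I)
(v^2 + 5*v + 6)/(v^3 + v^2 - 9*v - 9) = (v + 2)/(v^2 - 2*v - 3)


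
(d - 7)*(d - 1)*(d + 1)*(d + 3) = d^4 - 4*d^3 - 22*d^2 + 4*d + 21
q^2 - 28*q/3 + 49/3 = (q - 7)*(q - 7/3)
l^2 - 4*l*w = l*(l - 4*w)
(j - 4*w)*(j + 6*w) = j^2 + 2*j*w - 24*w^2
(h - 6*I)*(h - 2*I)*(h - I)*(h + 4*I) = h^4 - 5*I*h^3 + 16*h^2 - 68*I*h - 48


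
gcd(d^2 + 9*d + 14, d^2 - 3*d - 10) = d + 2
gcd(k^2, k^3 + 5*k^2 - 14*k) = k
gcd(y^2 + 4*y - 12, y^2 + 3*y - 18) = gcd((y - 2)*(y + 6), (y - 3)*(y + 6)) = y + 6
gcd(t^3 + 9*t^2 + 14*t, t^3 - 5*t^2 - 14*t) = t^2 + 2*t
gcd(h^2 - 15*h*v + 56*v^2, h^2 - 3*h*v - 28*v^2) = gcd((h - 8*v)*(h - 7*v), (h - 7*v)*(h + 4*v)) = -h + 7*v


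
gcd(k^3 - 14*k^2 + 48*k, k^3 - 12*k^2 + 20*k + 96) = k^2 - 14*k + 48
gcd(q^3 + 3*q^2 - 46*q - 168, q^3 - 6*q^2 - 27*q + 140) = q - 7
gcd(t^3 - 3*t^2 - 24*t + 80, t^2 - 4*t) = t - 4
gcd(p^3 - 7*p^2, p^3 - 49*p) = p^2 - 7*p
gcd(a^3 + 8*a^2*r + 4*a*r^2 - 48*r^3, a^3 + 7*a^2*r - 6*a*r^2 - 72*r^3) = a^2 + 10*a*r + 24*r^2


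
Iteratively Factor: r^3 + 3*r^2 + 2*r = (r + 2)*(r^2 + r) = (r + 1)*(r + 2)*(r)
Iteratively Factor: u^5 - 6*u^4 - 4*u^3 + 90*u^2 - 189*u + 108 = (u - 1)*(u^4 - 5*u^3 - 9*u^2 + 81*u - 108) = (u - 3)*(u - 1)*(u^3 - 2*u^2 - 15*u + 36) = (u - 3)*(u - 1)*(u + 4)*(u^2 - 6*u + 9) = (u - 3)^2*(u - 1)*(u + 4)*(u - 3)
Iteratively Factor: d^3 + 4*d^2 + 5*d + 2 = (d + 2)*(d^2 + 2*d + 1) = (d + 1)*(d + 2)*(d + 1)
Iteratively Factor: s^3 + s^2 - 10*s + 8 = (s + 4)*(s^2 - 3*s + 2) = (s - 2)*(s + 4)*(s - 1)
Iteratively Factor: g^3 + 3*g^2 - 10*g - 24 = (g + 4)*(g^2 - g - 6) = (g + 2)*(g + 4)*(g - 3)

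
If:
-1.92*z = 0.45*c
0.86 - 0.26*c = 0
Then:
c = 3.31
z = -0.78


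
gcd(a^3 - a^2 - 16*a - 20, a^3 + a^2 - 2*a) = a + 2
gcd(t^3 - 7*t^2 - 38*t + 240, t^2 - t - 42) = t + 6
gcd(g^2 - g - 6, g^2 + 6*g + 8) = g + 2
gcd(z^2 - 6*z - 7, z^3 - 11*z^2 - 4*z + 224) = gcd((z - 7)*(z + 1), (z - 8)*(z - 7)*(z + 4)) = z - 7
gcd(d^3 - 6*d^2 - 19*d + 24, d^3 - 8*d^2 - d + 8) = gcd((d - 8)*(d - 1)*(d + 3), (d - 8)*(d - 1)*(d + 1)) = d^2 - 9*d + 8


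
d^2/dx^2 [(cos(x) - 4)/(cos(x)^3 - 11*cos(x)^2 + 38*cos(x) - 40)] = (-4*sin(x)^4 + 11*sin(x)^2 - 385*cos(x)/4 + 21*cos(3*x)/4 + 71)/((cos(x) - 5)^3*(cos(x) - 2)^3)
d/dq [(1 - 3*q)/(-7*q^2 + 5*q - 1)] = (-21*q^2 + 14*q - 2)/(49*q^4 - 70*q^3 + 39*q^2 - 10*q + 1)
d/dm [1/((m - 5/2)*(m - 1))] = 2*(7 - 4*m)/(4*m^4 - 28*m^3 + 69*m^2 - 70*m + 25)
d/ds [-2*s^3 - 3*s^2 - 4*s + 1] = -6*s^2 - 6*s - 4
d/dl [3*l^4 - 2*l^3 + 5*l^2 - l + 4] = 12*l^3 - 6*l^2 + 10*l - 1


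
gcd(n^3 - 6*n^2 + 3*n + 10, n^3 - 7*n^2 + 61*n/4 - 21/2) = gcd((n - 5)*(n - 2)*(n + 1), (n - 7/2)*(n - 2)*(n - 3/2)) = n - 2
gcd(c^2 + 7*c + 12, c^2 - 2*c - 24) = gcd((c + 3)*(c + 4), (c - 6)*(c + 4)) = c + 4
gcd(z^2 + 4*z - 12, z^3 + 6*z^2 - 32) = z - 2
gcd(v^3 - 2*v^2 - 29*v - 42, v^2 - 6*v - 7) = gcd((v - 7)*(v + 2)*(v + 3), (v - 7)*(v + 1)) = v - 7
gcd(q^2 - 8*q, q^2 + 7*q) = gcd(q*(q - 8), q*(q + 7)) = q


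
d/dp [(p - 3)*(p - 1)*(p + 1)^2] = 4*p^3 - 6*p^2 - 8*p + 2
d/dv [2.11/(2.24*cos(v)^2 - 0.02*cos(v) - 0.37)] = (9.4528*cos(v) - 0.0422)*sin(v)/(-2.24*cos(v)^2 + 0.02*cos(v) + 0.37)^2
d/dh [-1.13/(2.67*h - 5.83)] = 3.0171/(2.67*h - 5.83)^2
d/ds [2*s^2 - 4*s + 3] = 4*s - 4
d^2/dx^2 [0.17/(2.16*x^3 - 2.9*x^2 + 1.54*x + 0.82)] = ((0.986 - 2.2032*x)*(2.16*x^3 - 2.9*x^2 + 1.54*x + 0.82) + 0.17*(6.48*x^2 - 5.8*x + 1.54)*(12.96*x^2 - 11.6*x + 3.08))/(2.16*x^3 - 2.9*x^2 + 1.54*x + 0.82)^3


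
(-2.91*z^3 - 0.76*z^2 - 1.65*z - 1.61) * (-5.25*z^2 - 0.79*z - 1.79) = 15.2775*z^5 + 6.2889*z^4 + 14.4718*z^3 + 11.1164*z^2 + 4.2254*z + 2.8819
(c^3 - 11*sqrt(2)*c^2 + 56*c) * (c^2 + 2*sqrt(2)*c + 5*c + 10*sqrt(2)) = c^5 - 9*sqrt(2)*c^4 + 5*c^4 - 45*sqrt(2)*c^3 + 12*c^3 + 60*c^2 + 112*sqrt(2)*c^2 + 560*sqrt(2)*c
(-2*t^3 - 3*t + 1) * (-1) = 2*t^3 + 3*t - 1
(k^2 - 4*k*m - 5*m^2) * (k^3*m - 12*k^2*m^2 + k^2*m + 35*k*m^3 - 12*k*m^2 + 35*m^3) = k^5*m - 16*k^4*m^2 + k^4*m + 78*k^3*m^3 - 16*k^3*m^2 - 80*k^2*m^4 + 78*k^2*m^3 - 175*k*m^5 - 80*k*m^4 - 175*m^5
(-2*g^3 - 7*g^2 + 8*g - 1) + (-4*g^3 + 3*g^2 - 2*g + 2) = -6*g^3 - 4*g^2 + 6*g + 1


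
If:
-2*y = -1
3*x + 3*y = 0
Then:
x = -1/2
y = 1/2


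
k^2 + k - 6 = (k - 2)*(k + 3)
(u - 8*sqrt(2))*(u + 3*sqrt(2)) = u^2 - 5*sqrt(2)*u - 48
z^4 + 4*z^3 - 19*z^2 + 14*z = z*(z - 2)*(z - 1)*(z + 7)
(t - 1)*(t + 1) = t^2 - 1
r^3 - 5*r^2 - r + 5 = (r - 5)*(r - 1)*(r + 1)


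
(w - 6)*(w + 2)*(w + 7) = w^3 + 3*w^2 - 40*w - 84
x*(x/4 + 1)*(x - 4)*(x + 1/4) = x^4/4 + x^3/16 - 4*x^2 - x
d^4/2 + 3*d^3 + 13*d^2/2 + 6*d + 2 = (d/2 + 1)*(d + 1)^2*(d + 2)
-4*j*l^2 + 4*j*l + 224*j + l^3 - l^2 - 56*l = (-4*j + l)*(l - 8)*(l + 7)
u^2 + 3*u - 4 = (u - 1)*(u + 4)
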